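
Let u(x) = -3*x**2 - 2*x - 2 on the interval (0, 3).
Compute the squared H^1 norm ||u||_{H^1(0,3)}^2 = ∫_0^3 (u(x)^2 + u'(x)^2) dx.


||u||_{H^1}^2 = 6582/5

The H^1 norm (squared) on an interval (0, L) is
  ||u||_{H^1}^2 = ∫_0^L u(x)^2 dx + ∫_0^L u'(x)^2 dx.
Compute u'(x) = -6*x - 2.
Then u(x)^2 = 9*x**4 + 12*x**3 + 16*x**2 + 8*x + 4 and u'(x)^2 = 36*x**2 + 24*x + 4.
Integrate each monomial from 0 to 3 using ∫_0^3 c·x^n dx = c·3^(n+1)/(n+1):
  ∫_0^3 u(x)^2 dx = ∫_0^3 (9*x^4 + 12*x^3 + 16*x^2 + 8*x + 4) dx. Term by term:
    ∫_0^3 9*x^4 dx = 2187/5;  ∫_0^3 12*x^3 dx = 243;  ∫_0^3 16*x^2 dx = 144;
    ∫_0^3 8*x dx = 36;  ∫_0^3 4 dx = 12.
  Sum: 2187/5 + 243 + 144 + 36 + 12 = 4362/5.
  ∫_0^3 u'(x)^2 dx = ∫_0^3 (36*x^2 + 24*x + 4) dx. Term by term:
    ∫_0^3 36*x^2 dx = 324;  ∫_0^3 24*x dx = 108;  ∫_0^3 4 dx = 12.
  Sum: 324 + 108 + 12 = 444.
Adding: ||u||_{H^1}^2 = 4362/5 + 444 = 6582/5.


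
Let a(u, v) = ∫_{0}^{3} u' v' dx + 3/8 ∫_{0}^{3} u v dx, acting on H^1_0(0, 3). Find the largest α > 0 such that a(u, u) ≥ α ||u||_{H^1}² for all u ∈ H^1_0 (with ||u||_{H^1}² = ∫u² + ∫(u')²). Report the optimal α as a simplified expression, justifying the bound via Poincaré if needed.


α = (27/8 + π^2)/(9 + π^2)

Coercivity of a(·,·) on H^1_0(0, 3) means a(u, u) ≥ α ||u||_{H^1}² for every u ∈ H^1_0.
The interval has length L = 3, and Poincaré/coercivity depend only on L. Here a(u, u) = ∫(u')² + (3/8)·∫u².
Here 0 < c = 3/8 < 1. The condition a(u,u) ≥ α||u||_{H^1}² reads (1−α)∫(u')² ≥ (α−c)∫u². Any admissible α is ≤ 1 (rapidly oscillating u have ∫u²/∫(u')² → 0), and α = 1 would force 0 ≥ (1−c)∫u², impossible since c < 1; so 1−α > 0. By the sharp Poincaré inequality on H^1_0 of an interval of length L, ∫(u')² ≥ (π/L)²∫u² with equality for the first sine mode sin(π(x−x₀)/L) (x₀ the left endpoint), so the inequality holds for all u iff (1−α)(π/L)² ≥ α − c, i.e. α ≤ ((π/L)² + c)/((π/L)² + 1) = (1 + c(L/π)²)/(1 + (L/π)²). With (π/L)² = π^2/9 and c = 3/8, the largest admissible constant is α = ((π/L)² + c)/((π/L)² + 1).
Simplifying, α = (27/8 + π^2)/(9 + π^2).


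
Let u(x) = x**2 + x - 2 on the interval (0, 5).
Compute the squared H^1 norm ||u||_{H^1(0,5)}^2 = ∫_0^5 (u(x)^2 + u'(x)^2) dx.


||u||_{H^1}^2 = 6025/6

The H^1 norm (squared) on an interval (0, L) is
  ||u||_{H^1}^2 = ∫_0^L u(x)^2 dx + ∫_0^L u'(x)^2 dx.
Compute u'(x) = 2*x + 1.
Then u(x)^2 = x**4 + 2*x**3 - 3*x**2 - 4*x + 4 and u'(x)^2 = 4*x**2 + 4*x + 1.
Integrate each monomial from 0 to 5 using ∫_0^5 c·x^n dx = c·5^(n+1)/(n+1):
  ∫_0^5 u(x)^2 dx = ∫_0^5 (x^4 + 2*x^3 - 3*x^2 - 4*x + 4) dx. Term by term:
    ∫_0^5 x^4 dx = 625;  ∫_0^5 2*x^3 dx = 625/2;  ∫_0^5 -3*x^2 dx = -125;
    ∫_0^5 -4*x dx = -50;  ∫_0^5 4 dx = 20.
  Sum: 625 + 625/2 − 125 − 50 + 20 = 1565/2.
  ∫_0^5 u'(x)^2 dx = ∫_0^5 (4*x^2 + 4*x + 1) dx. Term by term:
    ∫_0^5 4*x^2 dx = 500/3;  ∫_0^5 4*x dx = 50;  ∫_0^5 1 dx = 5.
  Sum: 500/3 + 50 + 5 = 665/3.
Adding: ||u||_{H^1}^2 = 1565/2 + 665/3 = 6025/6.


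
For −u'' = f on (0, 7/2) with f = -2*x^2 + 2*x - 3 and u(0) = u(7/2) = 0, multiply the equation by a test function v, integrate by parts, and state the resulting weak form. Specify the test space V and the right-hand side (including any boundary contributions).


V = H^1_0(0, 7/2) (so v(0) = v(7/2) = 0); weak form: ∫_0^7/2 u'v' dx = ∫_0^7/2 (-2*x^2 + 2*x - 3) v dx for all v ∈ V.

Multiply both sides by a test function v and integrate from 0 to 7/2:
  ∫_0^7/2 −u''(x) v(x) dx = ∫_0^7/2 f(x) v(x) dx.
Integrate the LHS by parts once:
  ∫_0^7/2 −u'' v dx = −[u'(x) v(x)]_0^7/2 + ∫_0^7/2 u'(x) v'(x) dx.
Thus ∫_0^7/2 u'(x) v'(x) dx = ∫_0^7/2 f(x) v(x) dx + [u'(x) v(x)]_0^7/2.
Choose V so that boundary terms are either known or forced to vanish.
u is Dirichlet: u(0) = u(7/2) = 0. Let V = H^1_0(0, 7/2); then v(0) = v(7/2) = 0, and [u' v]_0^7/2 = 0.
Weak formulation: find u (satisfying any essential BC) such that ∫_0^7/2 u'(x) v'(x) dx = ∫_0^7/2 f v dx for all v ∈ V.
Substituting f(x) = -2*x^2 + 2*x - 3, the right-hand side is ∫_0^7/2 (-2*x^2 + 2*x - 3) v dx.


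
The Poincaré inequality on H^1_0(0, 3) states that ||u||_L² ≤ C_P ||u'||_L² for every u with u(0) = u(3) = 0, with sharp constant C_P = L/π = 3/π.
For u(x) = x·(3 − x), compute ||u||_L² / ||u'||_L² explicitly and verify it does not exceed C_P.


||u||_L² / ||u'||_L² = 3*sqrt(10)/10 < C_P = 3/π.

u(x) = x·(3 − x), so u'(x) = 3 - 2*x.
u(x) = x·(3 − x) vanishes at x = 0 and x = 3, so u ∈ H^1_0(0, 3). Differentiate via the product rule and integrate the resulting polynomials term by term.
  ∫_0^3 u² dx = ∫_0^3 (x^4 - 6*x^3 + 9*x^2) dx. Term by term:
    ∫_0^3 x^4 dx = 243/5;  ∫_0^3 -6*x^3 dx = -243/2;  ∫_0^3 9*x^2 dx = 81.
  Sum: 243/5 − 243/2 + 81 = 81/10.
  ∫_0^3 (u')² dx = ∫_0^3 (4*x^2 - 12*x + 9) dx. Term by term:
    ∫_0^3 4*x^2 dx = 36;  ∫_0^3 -12*x dx = -54;  ∫_0^3 9 dx = 27.
  Sum: 36 − 54 + 27 = 9.
∫_0^3 u² dx = 81/10, so ||u||_L² = 9*sqrt(10)/10.
∫_0^3 (u')² dx = 9, so ||u'||_L² = 3.
Ratio ||u||_L² / ||u'||_L² = 3*sqrt(10)/10.
Sharp Poincaré constant on H^1_0(0, 3) is C_P = L/π = 3/π, achieved by sin(π/3·x).
A polynomial bump cannot attain the sharp Poincaré constant (only the first sine eigenfunction does), so the ratio is strictly less than C_P, consistent with ||u||_L² ≤ C_P ||u'||_L².


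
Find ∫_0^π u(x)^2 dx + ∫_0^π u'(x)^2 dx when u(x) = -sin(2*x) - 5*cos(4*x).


||u||_{H^1(0,π)}^2 = 215*π

u'(x) = 20*sin(4*x) - 2*cos(2*x).
Expand u² and (u')² and integrate term by term on (0, π), using: for integers n ≥ 1, ∫_0^π sin²(nx) dx = ∫_0^π cos²(nx) dx = π/2; for n ≠ n', ∫_0^π sin(nx)sin(n'x) dx = ∫_0^π cos(nx)cos(n'x) dx = 0; and by product-to-sum, ∫_0^π sin(nx)cos(n'x) dx = ½∫_0^π [sin((n+n')x) + sin((n−n')x)] dx, which is 0 when n+n' is even and 2n/(n²−n'²) when n+n' is odd (it need not vanish on (0, π)).
  u² squared terms: (-1)²·∫sin(2x)² dx = 1·π/2 = π/2;  (-5)²·∫cos(4x)² dx = 25·π/2 = 25*π/2.
  u² cross terms: 2·(-1)·(-5)·∫sin(2x)·cos(4x) dx = 10·(0) = 0.
  So ∫_0^π u² dx = π/2 + 25*π/2 + 0 = 13*π.
  (u')² squared terms: (-2)²·∫cos(2x)² dx = 4·π/2 = 2*π;  (20)²·∫sin(4x)² dx = 400·π/2 = 200*π.
  (u')² cross terms: 2·(-2)·(20)·∫cos(2x)·sin(4x) dx = -80·(0) = 0.
  So ∫_0^π (u')² dx = 2*π + 200*π + 0 = 202*π.
||u||_{H^1}^2 = (13*π) + (202*π) = 215*π.


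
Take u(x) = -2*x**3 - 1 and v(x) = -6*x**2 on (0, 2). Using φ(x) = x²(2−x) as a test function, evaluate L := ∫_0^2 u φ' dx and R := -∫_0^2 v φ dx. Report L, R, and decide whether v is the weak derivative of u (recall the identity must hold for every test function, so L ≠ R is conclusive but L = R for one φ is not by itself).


LHS = 64/5, RHS = 64/5. Yes, v = u' weakly.

u(x) = -2*x**3 - 1, classical derivative u'(x) = -6*x**2.
φ(x) = x²(2−x), so φ'(x) = x*(4 - 3*x).
Note φ(0) = φ(2) = 0, so the boundary term u·φ vanishes.
LHS = ∫_0^2 u(x) φ'(x) dx = ∫_0^2 (6*x^5 - 8*x^4 + 3*x^2 - 4*x) dx. Term by term:
  ∫_0^2 6*x^5 dx = 64;  ∫_0^2 -8*x^4 dx = -256/5;  ∫_0^2 3*x^2 dx = 8;
  ∫_0^2 -4*x dx = -8.
Sum: 64 − 256/5 + 8 − 8 = 64/5.
So LHS = 64/5.
∫_0^2 v(x) φ(x) dx = ∫_0^2 (6*x^5 - 12*x^4) dx. Term by term:
  ∫_0^2 6*x^5 dx = 64;  ∫_0^2 -12*x^4 dx = -384/5.
Sum: 64 − 384/5 = -64/5.
So RHS = -∫_0^2 v(x) φ(x) dx = 64/5.
LHS = RHS, so the identity holds for this test φ.
Moreover u is smooth here and v(x) = u'(x) = -6*x**2 pointwise, so the identity holds for every test function. Hence v is the weak derivative of u.


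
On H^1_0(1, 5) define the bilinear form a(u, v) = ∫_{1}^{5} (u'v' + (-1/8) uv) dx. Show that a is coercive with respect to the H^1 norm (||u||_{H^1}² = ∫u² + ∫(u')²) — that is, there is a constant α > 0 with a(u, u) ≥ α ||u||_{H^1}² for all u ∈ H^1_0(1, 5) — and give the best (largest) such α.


α = (-2 + π^2)/(π^2 + 16)

Coercivity of a(·,·) on H^1_0(1, 5) means a(u, u) ≥ α ||u||_{H^1}² for every u ∈ H^1_0.
The interval has length L = 4, and Poincaré/coercivity depend only on L. Here a(u, u) = ∫(u')² + (-1/8)·∫u².
Here c = -1/8 < 0 with |c| < (π/L)² = π^2/16, so coercivity still holds. The condition a(u,u) ≥ α||u||_{H^1}² reads (1−α)∫(u')² ≥ (α−c)∫u². Any admissible α is ≤ 1 (rapidly oscillating u have ∫u²/∫(u')² → 0), and α = 1 would force 0 ≥ (1−c)∫u², impossible since c < 1; so 1−α > 0. By the sharp Poincaré inequality on H^1_0 of an interval of length L, ∫(u')² ≥ (π/L)²∫u² with equality for the first sine mode sin(π(x−x₀)/L) (x₀ the left endpoint), so the inequality holds for all u iff (1−α)(π/L)² ≥ α − c, i.e. α ≤ ((π/L)² + c)/((π/L)² + 1) = (1 + c(L/π)²)/(1 + (L/π)²). (Direct route, valid since c ≤ 0: Poincaré gives c∫u² ≥ c(L/π)²∫(u')², so a(u,u) ≥ (1 + c(L/π)²)∫(u')², while ||u||_{H^1}² ≤ (1 + (L/π)²)∫(u')²; dividing yields the same α.) With (π/L)² = π^2/16 and c = -1/8, the largest admissible constant is α = ((π/L)² + c)/((π/L)² + 1).
Simplifying, α = (-2 + π^2)/(π^2 + 16).


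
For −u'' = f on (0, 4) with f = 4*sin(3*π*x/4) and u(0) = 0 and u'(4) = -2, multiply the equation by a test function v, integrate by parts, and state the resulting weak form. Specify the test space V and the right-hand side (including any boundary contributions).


V = {v ∈ H^1(0, 4) : v(0) = 0} (test functions vanish at x = 0 where u is specified); weak form: ∫_0^4 u'v' dx = ∫_0^4 (4*sin(3*π*x/4)) v dx − 2·v(4) for all v ∈ V.

Multiply both sides by a test function v and integrate from 0 to 4:
  ∫_0^4 −u''(x) v(x) dx = ∫_0^4 f(x) v(x) dx.
Integrate the LHS by parts once:
  ∫_0^4 −u'' v dx = −[u'(x) v(x)]_0^4 + ∫_0^4 u'(x) v'(x) dx.
Thus ∫_0^4 u'(x) v'(x) dx = ∫_0^4 f(x) v(x) dx + [u'(x) v(x)]_0^4.
Choose V so that boundary terms are either known or forced to vanish.
Mixed BC: u(0) = 0 (Dirichlet) and u'(4) = -2 (Neumann). Define V = {v ∈ H^1(0, 4) : v(0) = 0}. Then [u' v]_0^4 = u'(4)·v(4) − u'(0)·0 = − 2·v(4).
Weak formulation: find u (satisfying any essential BC) such that ∫_0^4 u'(x) v'(x) dx = ∫_0^4 f v dx − 2·v(4) for all v ∈ V (Dirichlet at 0 absorbed into V; Neumann datum at x = 4 contributes the boundary term).
Substituting f(x) = 4*sin(3*π*x/4), the right-hand side is ∫_0^4 (4*sin(3*π*x/4)) v dx − 2·v(4).


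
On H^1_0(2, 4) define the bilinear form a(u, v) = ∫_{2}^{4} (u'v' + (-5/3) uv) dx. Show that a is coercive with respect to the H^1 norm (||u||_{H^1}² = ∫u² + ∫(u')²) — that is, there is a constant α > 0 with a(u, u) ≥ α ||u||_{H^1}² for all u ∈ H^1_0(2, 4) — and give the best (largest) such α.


α = (-20/3 + π^2)/(4 + π^2)

Coercivity of a(·,·) on H^1_0(2, 4) means a(u, u) ≥ α ||u||_{H^1}² for every u ∈ H^1_0.
The interval has length L = 2, and Poincaré/coercivity depend only on L. Here a(u, u) = ∫(u')² + (-5/3)·∫u².
Here c = -5/3 < 0 with |c| < (π/L)² = π^2/4, so coercivity still holds. The condition a(u,u) ≥ α||u||_{H^1}² reads (1−α)∫(u')² ≥ (α−c)∫u². Any admissible α is ≤ 1 (rapidly oscillating u have ∫u²/∫(u')² → 0), and α = 1 would force 0 ≥ (1−c)∫u², impossible since c < 1; so 1−α > 0. By the sharp Poincaré inequality on H^1_0 of an interval of length L, ∫(u')² ≥ (π/L)²∫u² with equality for the first sine mode sin(π(x−x₀)/L) (x₀ the left endpoint), so the inequality holds for all u iff (1−α)(π/L)² ≥ α − c, i.e. α ≤ ((π/L)² + c)/((π/L)² + 1) = (1 + c(L/π)²)/(1 + (L/π)²). (Direct route, valid since c ≤ 0: Poincaré gives c∫u² ≥ c(L/π)²∫(u')², so a(u,u) ≥ (1 + c(L/π)²)∫(u')², while ||u||_{H^1}² ≤ (1 + (L/π)²)∫(u')²; dividing yields the same α.) With (π/L)² = π^2/4 and c = -5/3, the largest admissible constant is α = ((π/L)² + c)/((π/L)² + 1).
Simplifying, α = (-20/3 + π^2)/(4 + π^2).


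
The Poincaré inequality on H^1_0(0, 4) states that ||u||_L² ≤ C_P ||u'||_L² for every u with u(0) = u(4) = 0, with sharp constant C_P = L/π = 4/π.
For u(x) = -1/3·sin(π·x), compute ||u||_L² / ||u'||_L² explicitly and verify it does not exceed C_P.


||u||_L² / ||u'||_L² = 1/π < C_P = 4/π.

u(x) = -1/3·sin(π·x), so u'(x) = -π*cos(π*x)/3.
Writing u(x) = A·sin(kπx/L) with A = -1/3 and k = 4, use ∫_0^L sin²(kπx/L) dx = L/2 and ∫_0^L cos²(kπx/L) dx = L/2.
u² = 1/9·sin²(π·x) and (u')² = π^2/9·cos²(π·x), and each of sin², cos² integrates to L/2 = 2 over (0, 4).
∫_0^4 u² dx = 2/9, so ||u||_L² = sqrt(2)/3.
∫_0^4 (u')² dx = 2*π^2/9, so ||u'||_L² = sqrt(2)*π/3.
Ratio ||u||_L² / ||u'||_L² = 1/π.
Sharp Poincaré constant on H^1_0(0, 4) is C_P = L/π = 4/π, achieved by sin(π/4·x).
This is the k = 4 harmonic; the ratio L/(kπ) is strictly less than C_P = L/π, consistent with the sharp inequality ||u||_L² ≤ C_P ||u'||_L².


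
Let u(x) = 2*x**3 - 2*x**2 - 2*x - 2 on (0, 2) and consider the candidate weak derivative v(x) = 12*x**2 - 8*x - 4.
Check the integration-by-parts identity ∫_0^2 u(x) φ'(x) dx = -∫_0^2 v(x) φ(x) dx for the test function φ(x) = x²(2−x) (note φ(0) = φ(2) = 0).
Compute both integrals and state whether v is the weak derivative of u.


LHS = -56/15, RHS = -112/15. No, v is not the weak derivative of u.

u(x) = 2*x**3 - 2*x**2 - 2*x - 2, classical derivative u'(x) = 6*x**2 - 4*x - 2.
φ(x) = x²(2−x), so φ'(x) = x*(4 - 3*x).
Note φ(0) = φ(2) = 0, so the boundary term u·φ vanishes.
LHS = ∫_0^2 u(x) φ'(x) dx = ∫_0^2 (-6*x^5 + 14*x^4 - 2*x^3 - 2*x^2 - 8*x) dx. Term by term:
  ∫_0^2 -6*x^5 dx = -64;  ∫_0^2 14*x^4 dx = 448/5;  ∫_0^2 -2*x^3 dx = -8;
  ∫_0^2 -2*x^2 dx = -16/3;  ∫_0^2 -8*x dx = -16.
Sum: -64 + 448/5 − 8 − 16/3 − 16 = -56/15.
So LHS = -56/15.
∫_0^2 v(x) φ(x) dx = ∫_0^2 (-12*x^5 + 32*x^4 - 12*x^3 - 8*x^2) dx. Term by term:
  ∫_0^2 -12*x^5 dx = -128;  ∫_0^2 32*x^4 dx = 1024/5;  ∫_0^2 -12*x^3 dx = -48;
  ∫_0^2 -8*x^2 dx = -64/3.
Sum: -128 + 1024/5 − 48 − 64/3 = 112/15.
So RHS = -∫_0^2 v(x) φ(x) dx = -112/15.
LHS − RHS = 56/15 ≠ 0, so the identity fails.
(For a valid weak derivative the identity must hold for EVERY test function, in particular this one. The failure shows v is NOT the weak derivative of u.)
Correct weak derivative would be u'(x) = 6*x**2 - 4*x - 2.


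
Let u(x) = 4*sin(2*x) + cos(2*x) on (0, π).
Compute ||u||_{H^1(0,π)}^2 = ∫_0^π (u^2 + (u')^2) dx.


||u||_{H^1(0,π)}^2 = 85*π/2

u'(x) = -2*sin(2*x) + 8*cos(2*x).
Expand u² and (u')² and integrate term by term on (0, π), using: for integers n ≥ 1, ∫_0^π sin²(nx) dx = ∫_0^π cos²(nx) dx = π/2; for n ≠ n', ∫_0^π sin(nx)sin(n'x) dx = ∫_0^π cos(nx)cos(n'x) dx = 0; and by product-to-sum, ∫_0^π sin(nx)cos(n'x) dx = ½∫_0^π [sin((n+n')x) + sin((n−n')x)] dx, which is 0 when n+n' is even and 2n/(n²−n'²) when n+n' is odd (it need not vanish on (0, π)).
  u² squared terms: (4)²·∫sin(2x)² dx = 16·π/2 = 8*π;  (1)²·∫cos(2x)² dx = 1·π/2 = π/2.
  u² cross terms: 2·(4)·(1)·∫sin(2x)·cos(2x) dx = 8·(0) = 0.
  So ∫_0^π u² dx = 8*π + π/2 + 0 = 17*π/2.
  (u')² squared terms: (-2)²·∫sin(2x)² dx = 4·π/2 = 2*π;  (8)²·∫cos(2x)² dx = 64·π/2 = 32*π.
  (u')² cross terms: 2·(-2)·(8)·∫sin(2x)·cos(2x) dx = -32·(0) = 0.
  So ∫_0^π (u')² dx = 2*π + 32*π + 0 = 34*π.
||u||_{H^1}^2 = (17*π/2) + (34*π) = 85*π/2.


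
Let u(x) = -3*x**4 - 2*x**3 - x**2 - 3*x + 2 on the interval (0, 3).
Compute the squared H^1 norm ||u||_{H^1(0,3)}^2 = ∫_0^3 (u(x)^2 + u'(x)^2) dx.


||u||_{H^1}^2 = 104286

The H^1 norm (squared) on an interval (0, L) is
  ||u||_{H^1}^2 = ∫_0^L u(x)^2 dx + ∫_0^L u'(x)^2 dx.
Compute u'(x) = -12*x**3 - 6*x**2 - 2*x - 3.
Then u(x)^2 = 9*x**8 + 12*x**7 + 10*x**6 + 22*x**5 + x**4 - 2*x**3 + 5*x**2 - 12*x + 4 and u'(x)^2 = 144*x**6 + 144*x**5 + 84*x**4 + 96*x**3 + 40*x**2 + 12*x + 9.
Integrate each monomial from 0 to 3 using ∫_0^3 c·x^n dx = c·3^(n+1)/(n+1):
  ∫_0^3 u(x)^2 dx = ∫_0^3 (9*x^8 + 12*x^7 + 10*x^6 + 22*x^5 + x^4 - 2*x^3 + 5*x^2 - 12*x + 4) dx. Term by term:
    ∫_0^3 9*x^8 dx = 19683;  ∫_0^3 12*x^7 dx = 19683/2;  ∫_0^3 10*x^6 dx = 21870/7;
    ∫_0^3 22*x^5 dx = 2673;  ∫_0^3 x^4 dx = 243/5;  ∫_0^3 -2*x^3 dx = -81/2;
    ∫_0^3 5*x^2 dx = 45;  ∫_0^3 -12*x dx = -54;  ∫_0^3 4 dx = 12.
  Sum: 19683 + 19683/2 + 21870/7 + 2673 + 243/5 − 81/2 + 45 − 54 + 12 = 1236651/35.
  ∫_0^3 u'(x)^2 dx = ∫_0^3 (144*x^6 + 144*x^5 + 84*x^4 + 96*x^3 + 40*x^2 + 12*x + 9) dx. Term by term:
    ∫_0^3 144*x^6 dx = 314928/7;  ∫_0^3 144*x^5 dx = 17496;  ∫_0^3 84*x^4 dx = 20412/5;
    ∫_0^3 96*x^3 dx = 1944;  ∫_0^3 40*x^2 dx = 360;  ∫_0^3 12*x dx = 54;
    ∫_0^3 9 dx = 27.
  Sum: 314928/7 + 17496 + 20412/5 + 1944 + 360 + 54 + 27 = 2413359/35.
Adding: ||u||_{H^1}^2 = 1236651/35 + 2413359/35 = 104286.


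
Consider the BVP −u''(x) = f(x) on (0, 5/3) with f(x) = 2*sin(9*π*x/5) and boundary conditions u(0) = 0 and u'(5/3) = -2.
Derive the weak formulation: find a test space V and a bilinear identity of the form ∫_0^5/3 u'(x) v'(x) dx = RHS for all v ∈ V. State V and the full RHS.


V = {v ∈ H^1(0, 5/3) : v(0) = 0} (test functions vanish at x = 0 where u is specified); weak form: ∫_0^5/3 u'v' dx = ∫_0^5/3 (2*sin(9*π*x/5)) v dx − 2·v(5/3) for all v ∈ V.

Multiply both sides by a test function v and integrate from 0 to 5/3:
  ∫_0^5/3 −u''(x) v(x) dx = ∫_0^5/3 f(x) v(x) dx.
Integrate the LHS by parts once:
  ∫_0^5/3 −u'' v dx = −[u'(x) v(x)]_0^5/3 + ∫_0^5/3 u'(x) v'(x) dx.
Thus ∫_0^5/3 u'(x) v'(x) dx = ∫_0^5/3 f(x) v(x) dx + [u'(x) v(x)]_0^5/3.
Choose V so that boundary terms are either known or forced to vanish.
Mixed BC: u(0) = 0 (Dirichlet) and u'(5/3) = -2 (Neumann). Define V = {v ∈ H^1(0, 5/3) : v(0) = 0}. Then [u' v]_0^5/3 = u'(5/3)·v(5/3) − u'(0)·0 = − 2·v(5/3).
Weak formulation: find u (satisfying any essential BC) such that ∫_0^5/3 u'(x) v'(x) dx = ∫_0^5/3 f v dx − 2·v(5/3) for all v ∈ V (Dirichlet at 0 absorbed into V; Neumann datum at x = 5/3 contributes the boundary term).
Substituting f(x) = 2*sin(9*π*x/5), the right-hand side is ∫_0^5/3 (2*sin(9*π*x/5)) v dx − 2·v(5/3).


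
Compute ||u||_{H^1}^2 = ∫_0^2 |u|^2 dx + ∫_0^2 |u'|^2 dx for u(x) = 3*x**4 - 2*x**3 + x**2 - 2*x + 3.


||u||_{H^1}^2 = 25246/15

The H^1 norm (squared) on an interval (0, L) is
  ||u||_{H^1}^2 = ∫_0^L u(x)^2 dx + ∫_0^L u'(x)^2 dx.
Compute u'(x) = 12*x**3 - 6*x**2 + 2*x - 2.
Then u(x)^2 = 9*x**8 - 12*x**7 + 10*x**6 - 16*x**5 + 27*x**4 - 16*x**3 + 10*x**2 - 12*x + 9 and u'(x)^2 = 144*x**6 - 144*x**5 + 84*x**4 - 72*x**3 + 28*x**2 - 8*x + 4.
Integrate each monomial from 0 to 2 using ∫_0^2 c·x^n dx = c·2^(n+1)/(n+1):
  ∫_0^2 u(x)^2 dx = ∫_0^2 (9*x^8 - 12*x^7 + 10*x^6 - 16*x^5 + 27*x^4 - 16*x^3 + 10*x^2 - 12*x + 9) dx. Term by term:
    ∫_0^2 9*x^8 dx = 512;  ∫_0^2 -12*x^7 dx = -384;  ∫_0^2 10*x^6 dx = 1280/7;
    ∫_0^2 -16*x^5 dx = -512/3;  ∫_0^2 27*x^4 dx = 864/5;  ∫_0^2 -16*x^3 dx = -64;
    ∫_0^2 10*x^2 dx = 80/3;  ∫_0^2 -12*x dx = -24;  ∫_0^2 9 dx = 18.
  Sum: 512 − 384 + 1280/7 − 512/3 + 864/5 − 64 + 80/3 − 24 + 18 = 9438/35.
  ∫_0^2 u'(x)^2 dx = ∫_0^2 (144*x^6 - 144*x^5 + 84*x^4 - 72*x^3 + 28*x^2 - 8*x + 4) dx. Term by term:
    ∫_0^2 144*x^6 dx = 18432/7;  ∫_0^2 -144*x^5 dx = -1536;  ∫_0^2 84*x^4 dx = 2688/5;
    ∫_0^2 -72*x^3 dx = -288;  ∫_0^2 28*x^2 dx = 224/3;  ∫_0^2 -8*x dx = -16;
    ∫_0^2 4 dx = 8.
  Sum: 18432/7 − 1536 + 2688/5 − 288 + 224/3 − 16 + 8 = 148408/105.
Adding: ||u||_{H^1}^2 = 9438/35 + 148408/105 = 25246/15.


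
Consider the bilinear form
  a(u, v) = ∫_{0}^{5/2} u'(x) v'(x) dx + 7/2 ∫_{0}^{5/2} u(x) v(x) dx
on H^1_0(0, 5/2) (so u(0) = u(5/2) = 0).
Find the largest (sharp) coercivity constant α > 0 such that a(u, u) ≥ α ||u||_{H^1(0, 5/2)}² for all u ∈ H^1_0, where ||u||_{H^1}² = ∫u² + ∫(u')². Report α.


α = 1

Coercivity of a(·,·) on H^1_0(0, 5/2) means a(u, u) ≥ α ||u||_{H^1}² for every u ∈ H^1_0.
The interval has length L = 5/2, and Poincaré/coercivity depend only on L. Here a(u, u) = ∫(u')² + (7/2)·∫u².
Here c = 7/2 ≥ 1, so a(u,u) = ∫(u')² + c∫u² ≥ ∫(u')² + ∫u² = ||u||_{H^1}², i.e. α = 1 works. No larger α is possible: a(u,u) ≥ α||u||_{H^1}² means (1−α)∫(u')² ≥ (α−c)∫u², and for the modes u_n = sin(nπ(x−x₀)/L) (x₀ the left endpoint) one has ∫u_n²/∫(u_n')² = (L/(nπ))² → 0, so a(u_n,u_n)/||u_n||_{H^1}² → 1. Hence the optimal constant is α = 1.
Therefore α = 1.


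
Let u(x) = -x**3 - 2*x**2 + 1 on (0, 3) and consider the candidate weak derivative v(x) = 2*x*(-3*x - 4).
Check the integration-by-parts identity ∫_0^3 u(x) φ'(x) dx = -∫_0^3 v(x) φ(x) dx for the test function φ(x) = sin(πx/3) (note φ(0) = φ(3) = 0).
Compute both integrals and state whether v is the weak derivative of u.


LHS = -324/π^3 + 117/π, RHS = -648/π^3 + 234/π. No, v is not the weak derivative of u.

u(x) = -x**3 - 2*x**2 + 1, classical derivative u'(x) = -3*x**2 - 4*x.
φ(x) = sin(πx/3), so φ'(x) = π*cos(π*x/3)/3.
Note φ(0) = φ(3) = 0, so the boundary term u·φ vanishes.
LHS = ∫_0^3 u(x) φ'(x) dx = ∫_0^3 (-π*x^3*cos(π*x/3)/3 - 2*π*x^2*cos(π*x/3)/3 + π*cos(π*x/3)/3) dx. Term by term:
  ∫_0^3 π*cos(π*x/3)/3 dx = 0;  ∫_0^3 -2*π*x^2*cos(π*x/3)/3 dx = 36/π;  ∫_0^3 -π*x^3*cos(π*x/3)/3 dx = -324/π^3 + 81/π.
Sum: 0 + 36/π + -324/π^3 + 81/π = -324/π^3 + 117/π.
So LHS = -324/π^3 + 117/π.
∫_0^3 v(x) φ(x) dx = ∫_0^3 (-6*x^2*sin(π*x/3) - 8*x*sin(π*x/3)) dx. Term by term:
  ∫_0^3 -8*x*sin(π*x/3) dx = -72/π;  ∫_0^3 -6*x^2*sin(π*x/3) dx = -162/π + 648/π^3.
Sum: -72/π + -162/π + 648/π^3 = -234/π + 648/π^3.
So RHS = -∫_0^3 v(x) φ(x) dx = -648/π^3 + 234/π.
LHS − RHS = -117/π + 324/π^3 ≠ 0, so the identity fails.
(For a valid weak derivative the identity must hold for EVERY test function, in particular this one. The failure shows v is NOT the weak derivative of u.)
Correct weak derivative would be u'(x) = -3*x**2 - 4*x.


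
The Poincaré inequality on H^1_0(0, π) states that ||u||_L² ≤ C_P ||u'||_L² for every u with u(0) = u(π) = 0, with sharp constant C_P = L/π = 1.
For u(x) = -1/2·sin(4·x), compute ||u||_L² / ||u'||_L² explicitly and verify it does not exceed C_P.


||u||_L² / ||u'||_L² = 1/4 < C_P = 1.

u(x) = -1/2·sin(4·x), so u'(x) = -2*cos(4*x).
Writing u(x) = A·sin(kπx/L) with A = -1/2 and k = 4, use ∫_0^L sin²(kπx/L) dx = L/2 and ∫_0^L cos²(kπx/L) dx = L/2.
u² = 1/4·sin²(4·x) and (u')² = 4·cos²(4·x), and each of sin², cos² integrates to L/2 = π/2 over (0, π).
∫_0^π u² dx = π/8, so ||u||_L² = sqrt(2)*sqrt(π)/4.
∫_0^π (u')² dx = 2*π, so ||u'||_L² = sqrt(2)*sqrt(π).
Ratio ||u||_L² / ||u'||_L² = 1/4.
Sharp Poincaré constant on H^1_0(0, π) is C_P = L/π = 1, achieved by sin(x).
This is the k = 4 harmonic; the ratio L/(kπ) is strictly less than C_P = L/π, consistent with the sharp inequality ||u||_L² ≤ C_P ||u'||_L².


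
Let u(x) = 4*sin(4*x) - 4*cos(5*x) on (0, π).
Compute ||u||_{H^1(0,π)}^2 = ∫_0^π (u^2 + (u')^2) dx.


||u||_{H^1(0,π)}^2 = 6656/9 + 344*π

u'(x) = 20*sin(5*x) + 16*cos(4*x).
Expand u² and (u')² and integrate term by term on (0, π), using: for integers n ≥ 1, ∫_0^π sin²(nx) dx = ∫_0^π cos²(nx) dx = π/2; for n ≠ n', ∫_0^π sin(nx)sin(n'x) dx = ∫_0^π cos(nx)cos(n'x) dx = 0; and by product-to-sum, ∫_0^π sin(nx)cos(n'x) dx = ½∫_0^π [sin((n+n')x) + sin((n−n')x)] dx, which is 0 when n+n' is even and 2n/(n²−n'²) when n+n' is odd (it need not vanish on (0, π)).
  u² squared terms: (-4)²·∫cos(5x)² dx = 16·π/2 = 8*π;  (4)²·∫sin(4x)² dx = 16·π/2 = 8*π.
  u² cross terms: 2·(-4)·(4)·∫cos(5x)·sin(4x) dx = -32·(-8/9) = 256/9.
  So ∫_0^π u² dx = 8*π + 8*π + 256/9 = 256/9 + 16*π.
  (u')² squared terms: (16)²·∫cos(4x)² dx = 256·π/2 = 128*π;  (20)²·∫sin(5x)² dx = 400·π/2 = 200*π.
  (u')² cross terms: 2·(16)·(20)·∫cos(4x)·sin(5x) dx = 640·(10/9) = 6400/9.
  So ∫_0^π (u')² dx = 128*π + 200*π + 6400/9 = 6400/9 + 328*π.
||u||_{H^1}^2 = (256/9 + 16*π) + (6400/9 + 328*π) = 6656/9 + 344*π.


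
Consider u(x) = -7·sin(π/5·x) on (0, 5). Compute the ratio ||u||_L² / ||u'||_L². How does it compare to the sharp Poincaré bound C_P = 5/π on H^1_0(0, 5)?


||u||_L² / ||u'||_L² = 5/π = C_P.

u(x) = -7·sin(π/5·x), so u'(x) = -7*π*cos(π*x/5)/5.
Writing u(x) = A·sin(kπx/L) with A = -7 and k = 1, use ∫_0^L sin²(kπx/L) dx = L/2 and ∫_0^L cos²(kπx/L) dx = L/2.
u² = 49·sin²(π/5·x) and (u')² = 49*π^2/25·cos²(π/5·x), and each of sin², cos² integrates to L/2 = 5/2 over (0, 5).
∫_0^5 u² dx = 245/2, so ||u||_L² = 7*sqrt(10)/2.
∫_0^5 (u')² dx = 49*π^2/10, so ||u'||_L² = 7*sqrt(10)*π/10.
Ratio ||u||_L² / ||u'||_L² = 5/π.
Sharp Poincaré constant on H^1_0(0, 5) is C_P = L/π = 5/π, achieved by sin(π/5·x).
This is the k = 1 eigenfunction (up to amplitude), so the ratio equals the sharp Poincaré constant exactly.


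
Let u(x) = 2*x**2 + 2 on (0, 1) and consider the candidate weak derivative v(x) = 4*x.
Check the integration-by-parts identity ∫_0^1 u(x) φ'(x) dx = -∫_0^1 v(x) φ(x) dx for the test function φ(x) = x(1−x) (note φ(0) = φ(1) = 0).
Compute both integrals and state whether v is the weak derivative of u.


LHS = -1/3, RHS = -1/3. Yes, v = u' weakly.

u(x) = 2*x**2 + 2, classical derivative u'(x) = 4*x.
φ(x) = x(1−x), so φ'(x) = 1 - 2*x.
Note φ(0) = φ(1) = 0, so the boundary term u·φ vanishes.
LHS = ∫_0^1 u(x) φ'(x) dx = ∫_0^1 (-4*x^3 + 2*x^2 - 4*x + 2) dx. Term by term:
  ∫_0^1 -4*x^3 dx = -1;  ∫_0^1 2*x^2 dx = 2/3;  ∫_0^1 -4*x dx = -2;
  ∫_0^1 2 dx = 2.
Sum: -1 + 2/3 − 2 + 2 = -1/3.
So LHS = -1/3.
∫_0^1 v(x) φ(x) dx = ∫_0^1 (-4*x^3 + 4*x^2) dx. Term by term:
  ∫_0^1 -4*x^3 dx = -1;  ∫_0^1 4*x^2 dx = 4/3.
Sum: -1 + 4/3 = 1/3.
So RHS = -∫_0^1 v(x) φ(x) dx = -1/3.
LHS = RHS, so the identity holds for this test φ.
Moreover u is smooth here and v(x) = u'(x) = 4*x pointwise, so the identity holds for every test function. Hence v is the weak derivative of u.


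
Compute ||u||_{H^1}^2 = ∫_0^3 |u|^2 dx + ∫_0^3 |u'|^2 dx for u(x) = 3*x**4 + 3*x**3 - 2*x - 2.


||u||_{H^1}^2 = 15170403/140

The H^1 norm (squared) on an interval (0, L) is
  ||u||_{H^1}^2 = ∫_0^L u(x)^2 dx + ∫_0^L u'(x)^2 dx.
Compute u'(x) = 12*x**3 + 9*x**2 - 2.
Then u(x)^2 = 9*x**8 + 18*x**7 + 9*x**6 - 12*x**5 - 24*x**4 - 12*x**3 + 4*x**2 + 8*x + 4 and u'(x)^2 = 144*x**6 + 216*x**5 + 81*x**4 - 48*x**3 - 36*x**2 + 4.
Integrate each monomial from 0 to 3 using ∫_0^3 c·x^n dx = c·3^(n+1)/(n+1):
  ∫_0^3 u(x)^2 dx = ∫_0^3 (9*x^8 + 18*x^7 + 9*x^6 - 12*x^5 - 24*x^4 - 12*x^3 + 4*x^2 + 8*x + 4) dx. Term by term:
    ∫_0^3 9*x^8 dx = 19683;  ∫_0^3 18*x^7 dx = 59049/4;  ∫_0^3 9*x^6 dx = 19683/7;
    ∫_0^3 -12*x^5 dx = -1458;  ∫_0^3 -24*x^4 dx = -5832/5;  ∫_0^3 -12*x^3 dx = -243;
    ∫_0^3 4*x^2 dx = 36;  ∫_0^3 8*x dx = 36;  ∫_0^3 4 dx = 12.
  Sum: 19683 + 59049/4 + 19683/7 − 1458 − 5832/5 − 243 + 36 + 36 + 12 = 4826319/140.
  ∫_0^3 u'(x)^2 dx = ∫_0^3 (144*x^6 + 216*x^5 + 81*x^4 - 48*x^3 - 36*x^2 + 4) dx. Term by term:
    ∫_0^3 144*x^6 dx = 314928/7;  ∫_0^3 216*x^5 dx = 26244;  ∫_0^3 81*x^4 dx = 19683/5;
    ∫_0^3 -48*x^3 dx = -972;  ∫_0^3 -36*x^2 dx = -324;  ∫_0^3 4 dx = 12.
  Sum: 314928/7 + 26244 + 19683/5 − 972 − 324 + 12 = 2586021/35.
Adding: ||u||_{H^1}^2 = 4826319/140 + 2586021/35 = 15170403/140.


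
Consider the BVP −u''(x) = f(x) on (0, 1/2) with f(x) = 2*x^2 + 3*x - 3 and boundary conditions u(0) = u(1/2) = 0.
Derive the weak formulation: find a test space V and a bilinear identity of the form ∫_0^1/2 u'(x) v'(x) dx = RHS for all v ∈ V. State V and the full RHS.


V = H^1_0(0, 1/2) (so v(0) = v(1/2) = 0); weak form: ∫_0^1/2 u'v' dx = ∫_0^1/2 (2*x^2 + 3*x - 3) v dx for all v ∈ V.

Multiply both sides by a test function v and integrate from 0 to 1/2:
  ∫_0^1/2 −u''(x) v(x) dx = ∫_0^1/2 f(x) v(x) dx.
Integrate the LHS by parts once:
  ∫_0^1/2 −u'' v dx = −[u'(x) v(x)]_0^1/2 + ∫_0^1/2 u'(x) v'(x) dx.
Thus ∫_0^1/2 u'(x) v'(x) dx = ∫_0^1/2 f(x) v(x) dx + [u'(x) v(x)]_0^1/2.
Choose V so that boundary terms are either known or forced to vanish.
u is Dirichlet: u(0) = u(1/2) = 0. Let V = H^1_0(0, 1/2); then v(0) = v(1/2) = 0, and [u' v]_0^1/2 = 0.
Weak formulation: find u (satisfying any essential BC) such that ∫_0^1/2 u'(x) v'(x) dx = ∫_0^1/2 f v dx for all v ∈ V.
Substituting f(x) = 2*x^2 + 3*x - 3, the right-hand side is ∫_0^1/2 (2*x^2 + 3*x - 3) v dx.


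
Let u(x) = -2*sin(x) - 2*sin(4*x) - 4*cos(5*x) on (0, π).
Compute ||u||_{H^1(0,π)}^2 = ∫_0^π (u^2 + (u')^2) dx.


||u||_{H^1(0,π)}^2 = -3328/9 + 246*π

u'(x) = 20*sin(5*x) - 2*cos(x) - 8*cos(4*x).
Expand u² and (u')² and integrate term by term on (0, π), using: for integers n ≥ 1, ∫_0^π sin²(nx) dx = ∫_0^π cos²(nx) dx = π/2; for n ≠ n', ∫_0^π sin(nx)sin(n'x) dx = ∫_0^π cos(nx)cos(n'x) dx = 0; and by product-to-sum, ∫_0^π sin(nx)cos(n'x) dx = ½∫_0^π [sin((n+n')x) + sin((n−n')x)] dx, which is 0 when n+n' is even and 2n/(n²−n'²) when n+n' is odd (it need not vanish on (0, π)).
  u² squared terms: (-4)²·∫cos(5x)² dx = 16·π/2 = 8*π;  (-2)²·∫sin(x)² dx = 4·π/2 = 2*π;  (-2)²·∫sin(4x)² dx = 4·π/2 = 2*π.
  u² cross terms: 2·(-4)·(-2)·∫cos(5x)·sin(x) dx = 16·(0) = 0;  2·(-4)·(-2)·∫cos(5x)·sin(4x) dx = 16·(-8/9) = -128/9;  2·(-2)·(-2)·∫sin(x)·sin(4x) dx = 8·(0) = 0.
  So ∫_0^π u² dx = 8*π + 2*π + 2*π + 0 − 128/9 + 0 = -128/9 + 12*π.
  (u')² squared terms: (-8)²·∫cos(4x)² dx = 64·π/2 = 32*π;  (-2)²·∫cos(x)² dx = 4·π/2 = 2*π;  (20)²·∫sin(5x)² dx = 400·π/2 = 200*π.
  (u')² cross terms: 2·(-8)·(-2)·∫cos(4x)·cos(x) dx = 32·(0) = 0;  2·(-8)·(20)·∫cos(4x)·sin(5x) dx = -320·(10/9) = -3200/9;  2·(-2)·(20)·∫cos(x)·sin(5x) dx = -80·(0) = 0.
  So ∫_0^π (u')² dx = 32*π + 2*π + 200*π + 0 − 3200/9 + 0 = -3200/9 + 234*π.
||u||_{H^1}^2 = (-128/9 + 12*π) + (-3200/9 + 234*π) = -3328/9 + 246*π.


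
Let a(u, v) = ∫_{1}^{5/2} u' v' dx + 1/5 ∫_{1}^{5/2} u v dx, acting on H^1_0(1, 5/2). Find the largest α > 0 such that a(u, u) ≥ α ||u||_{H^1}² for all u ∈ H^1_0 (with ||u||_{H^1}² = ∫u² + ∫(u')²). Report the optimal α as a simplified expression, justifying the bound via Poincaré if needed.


α = (9 + 20*π^2)/(5*(9 + 4*π^2))

Coercivity of a(·,·) on H^1_0(1, 5/2) means a(u, u) ≥ α ||u||_{H^1}² for every u ∈ H^1_0.
The interval has length L = 3/2, and Poincaré/coercivity depend only on L. Here a(u, u) = ∫(u')² + (1/5)·∫u².
Here 0 < c = 1/5 < 1. The condition a(u,u) ≥ α||u||_{H^1}² reads (1−α)∫(u')² ≥ (α−c)∫u². Any admissible α is ≤ 1 (rapidly oscillating u have ∫u²/∫(u')² → 0), and α = 1 would force 0 ≥ (1−c)∫u², impossible since c < 1; so 1−α > 0. By the sharp Poincaré inequality on H^1_0 of an interval of length L, ∫(u')² ≥ (π/L)²∫u² with equality for the first sine mode sin(π(x−x₀)/L) (x₀ the left endpoint), so the inequality holds for all u iff (1−α)(π/L)² ≥ α − c, i.e. α ≤ ((π/L)² + c)/((π/L)² + 1) = (1 + c(L/π)²)/(1 + (L/π)²). With (π/L)² = 4*π^2/9 and c = 1/5, the largest admissible constant is α = ((π/L)² + c)/((π/L)² + 1).
Simplifying, α = (9 + 20*π^2)/(5*(9 + 4*π^2)).


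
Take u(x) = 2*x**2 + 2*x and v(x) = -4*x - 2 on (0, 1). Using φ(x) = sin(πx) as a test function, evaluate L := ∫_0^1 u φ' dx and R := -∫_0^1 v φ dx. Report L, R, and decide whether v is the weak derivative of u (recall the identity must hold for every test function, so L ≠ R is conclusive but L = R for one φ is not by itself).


LHS = -8/π, RHS = 8/π. No, v is not the weak derivative of u.

u(x) = 2*x**2 + 2*x, classical derivative u'(x) = 4*x + 2.
φ(x) = sin(πx), so φ'(x) = π*cos(π*x).
Note φ(0) = φ(1) = 0, so the boundary term u·φ vanishes.
LHS = ∫_0^1 u(x) φ'(x) dx = ∫_0^1 (2*π*x^2*cos(π*x) + 2*π*x*cos(π*x)) dx. Term by term:
  ∫_0^1 2*π*x*cos(π*x) dx = -4/π;  ∫_0^1 2*π*x^2*cos(π*x) dx = -4/π.
Sum: -4/π − 4/π = -8/π.
So LHS = -8/π.
∫_0^1 v(x) φ(x) dx = ∫_0^1 (-4*x*sin(π*x) - 2*sin(π*x)) dx. Term by term:
  ∫_0^1 -2*sin(π*x) dx = -4/π;  ∫_0^1 -4*x*sin(π*x) dx = -4/π.
Sum: -4/π − 4/π = -8/π.
So RHS = -∫_0^1 v(x) φ(x) dx = 8/π.
LHS − RHS = -16/π ≠ 0, so the identity fails.
(For a valid weak derivative the identity must hold for EVERY test function, in particular this one. The failure shows v is NOT the weak derivative of u.)
Correct weak derivative would be u'(x) = 4*x + 2.


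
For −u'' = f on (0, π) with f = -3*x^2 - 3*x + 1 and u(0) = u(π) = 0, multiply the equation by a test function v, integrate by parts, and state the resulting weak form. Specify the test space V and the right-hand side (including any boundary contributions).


V = H^1_0(0, π) (so v(0) = v(π) = 0); weak form: ∫_0^π u'v' dx = ∫_0^π (-3*x^2 - 3*x + 1) v dx for all v ∈ V.

Multiply both sides by a test function v and integrate from 0 to π:
  ∫_0^π −u''(x) v(x) dx = ∫_0^π f(x) v(x) dx.
Integrate the LHS by parts once:
  ∫_0^π −u'' v dx = −[u'(x) v(x)]_0^π + ∫_0^π u'(x) v'(x) dx.
Thus ∫_0^π u'(x) v'(x) dx = ∫_0^π f(x) v(x) dx + [u'(x) v(x)]_0^π.
Choose V so that boundary terms are either known or forced to vanish.
u is Dirichlet: u(0) = u(π) = 0. Let V = H^1_0(0, π); then v(0) = v(π) = 0, and [u' v]_0^π = 0.
Weak formulation: find u (satisfying any essential BC) such that ∫_0^π u'(x) v'(x) dx = ∫_0^π f v dx for all v ∈ V.
Substituting f(x) = -3*x^2 - 3*x + 1, the right-hand side is ∫_0^π (-3*x^2 - 3*x + 1) v dx.


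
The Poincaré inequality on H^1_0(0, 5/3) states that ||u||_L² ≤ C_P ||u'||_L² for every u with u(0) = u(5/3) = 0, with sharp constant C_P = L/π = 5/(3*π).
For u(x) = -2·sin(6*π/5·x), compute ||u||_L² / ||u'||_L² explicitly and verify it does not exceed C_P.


||u||_L² / ||u'||_L² = 5/(6*π) < C_P = 5/(3*π).

u(x) = -2·sin(6*π/5·x), so u'(x) = -12*π*cos(6*π*x/5)/5.
Writing u(x) = A·sin(kπx/L) with A = -2 and k = 2, use ∫_0^L sin²(kπx/L) dx = L/2 and ∫_0^L cos²(kπx/L) dx = L/2.
u² = 4·sin²(6*π/5·x) and (u')² = 144*π^2/25·cos²(6*π/5·x), and each of sin², cos² integrates to L/2 = 5/6 over (0, 5/3).
∫_0^5/3 u² dx = 10/3, so ||u||_L² = sqrt(30)/3.
∫_0^5/3 (u')² dx = 24*π^2/5, so ||u'||_L² = 2*sqrt(30)*π/5.
Ratio ||u||_L² / ||u'||_L² = 5/(6*π).
Sharp Poincaré constant on H^1_0(0, 5/3) is C_P = L/π = 5/(3*π), achieved by sin(3*π/5·x).
This is the k = 2 harmonic; the ratio L/(kπ) is strictly less than C_P = L/π, consistent with the sharp inequality ||u||_L² ≤ C_P ||u'||_L².


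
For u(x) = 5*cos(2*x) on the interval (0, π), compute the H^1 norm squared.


||u||_{H^1(0,π)}^2 = 125*π/2

u'(x) = -10*sin(2*x).
Expand u² and (u')² and integrate term by term on (0, π), using: for integers n ≥ 1, ∫_0^π sin²(nx) dx = ∫_0^π cos²(nx) dx = π/2; for n ≠ n', ∫_0^π sin(nx)sin(n'x) dx = ∫_0^π cos(nx)cos(n'x) dx = 0; and by product-to-sum, ∫_0^π sin(nx)cos(n'x) dx = ½∫_0^π [sin((n+n')x) + sin((n−n')x)] dx, which is 0 when n+n' is even and 2n/(n²−n'²) when n+n' is odd (it need not vanish on (0, π)).
  u² squared terms: (5)²·∫cos(2x)² dx = 25·π/2 = 25*π/2.
  So ∫_0^π u² dx = 25*π/2.
  (u')² squared terms: (-10)²·∫sin(2x)² dx = 100·π/2 = 50*π.
  So ∫_0^π (u')² dx = 50*π.
||u||_{H^1}^2 = (25*π/2) + (50*π) = 125*π/2.


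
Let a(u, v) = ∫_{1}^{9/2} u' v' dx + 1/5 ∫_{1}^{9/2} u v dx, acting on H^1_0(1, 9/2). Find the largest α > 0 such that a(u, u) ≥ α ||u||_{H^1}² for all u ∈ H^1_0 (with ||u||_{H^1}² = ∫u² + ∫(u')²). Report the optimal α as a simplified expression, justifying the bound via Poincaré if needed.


α = (49 + 20*π^2)/(5*(4*π^2 + 49))

Coercivity of a(·,·) on H^1_0(1, 9/2) means a(u, u) ≥ α ||u||_{H^1}² for every u ∈ H^1_0.
The interval has length L = 7/2, and Poincaré/coercivity depend only on L. Here a(u, u) = ∫(u')² + (1/5)·∫u².
Here 0 < c = 1/5 < 1. The condition a(u,u) ≥ α||u||_{H^1}² reads (1−α)∫(u')² ≥ (α−c)∫u². Any admissible α is ≤ 1 (rapidly oscillating u have ∫u²/∫(u')² → 0), and α = 1 would force 0 ≥ (1−c)∫u², impossible since c < 1; so 1−α > 0. By the sharp Poincaré inequality on H^1_0 of an interval of length L, ∫(u')² ≥ (π/L)²∫u² with equality for the first sine mode sin(π(x−x₀)/L) (x₀ the left endpoint), so the inequality holds for all u iff (1−α)(π/L)² ≥ α − c, i.e. α ≤ ((π/L)² + c)/((π/L)² + 1) = (1 + c(L/π)²)/(1 + (L/π)²). With (π/L)² = 4*π^2/49 and c = 1/5, the largest admissible constant is α = ((π/L)² + c)/((π/L)² + 1).
Simplifying, α = (49 + 20*π^2)/(5*(4*π^2 + 49)).


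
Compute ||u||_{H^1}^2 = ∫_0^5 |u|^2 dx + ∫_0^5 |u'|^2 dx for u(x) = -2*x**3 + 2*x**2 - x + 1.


||u||_{H^1}^2 = 920210/21

The H^1 norm (squared) on an interval (0, L) is
  ||u||_{H^1}^2 = ∫_0^L u(x)^2 dx + ∫_0^L u'(x)^2 dx.
Compute u'(x) = -6*x**2 + 4*x - 1.
Then u(x)^2 = 4*x**6 - 8*x**5 + 8*x**4 - 8*x**3 + 5*x**2 - 2*x + 1 and u'(x)^2 = 36*x**4 - 48*x**3 + 28*x**2 - 8*x + 1.
Integrate each monomial from 0 to 5 using ∫_0^5 c·x^n dx = c·5^(n+1)/(n+1):
  ∫_0^5 u(x)^2 dx = ∫_0^5 (4*x^6 - 8*x^5 + 8*x^4 - 8*x^3 + 5*x^2 - 2*x + 1) dx. Term by term:
    ∫_0^5 4*x^6 dx = 312500/7;  ∫_0^5 -8*x^5 dx = -62500/3;  ∫_0^5 8*x^4 dx = 5000;
    ∫_0^5 -8*x^3 dx = -1250;  ∫_0^5 5*x^2 dx = 625/3;  ∫_0^5 -2*x dx = -25;
    ∫_0^5 1 dx = 5.
  Sum: 312500/7 − 62500/3 + 5000 − 1250 + 625/3 − 25 + 5 = 194235/7.
  ∫_0^5 u'(x)^2 dx = ∫_0^5 (36*x^4 - 48*x^3 + 28*x^2 - 8*x + 1) dx. Term by term:
    ∫_0^5 36*x^4 dx = 22500;  ∫_0^5 -48*x^3 dx = -7500;  ∫_0^5 28*x^2 dx = 3500/3;
    ∫_0^5 -8*x dx = -100;  ∫_0^5 1 dx = 5.
  Sum: 22500 − 7500 + 3500/3 − 100 + 5 = 48215/3.
Adding: ||u||_{H^1}^2 = 194235/7 + 48215/3 = 920210/21.


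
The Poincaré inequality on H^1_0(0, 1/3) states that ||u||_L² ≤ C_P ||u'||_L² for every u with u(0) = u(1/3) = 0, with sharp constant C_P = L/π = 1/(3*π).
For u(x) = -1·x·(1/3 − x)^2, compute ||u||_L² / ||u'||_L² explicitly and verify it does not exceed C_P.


||u||_L² / ||u'||_L² = sqrt(14)/42 < C_P = 1/(3*π).

u(x) = -1·x·(1/3 − x)^2, so u'(x) = (1 - 9*x)*(3*x - 1)/9.
u(x) = -1·x·(1/3 − x)^2 vanishes at x = 0 and x = 1/3, so u ∈ H^1_0(0, 1/3). Differentiate via the product rule and integrate the resulting polynomials term by term.
  ∫_0^1/3 u² dx = ∫_0^1/3 (x^6 - 4*x^5/3 + 2*x^4/3 - 4*x^3/27 + x^2/81) dx. Term by term:
    ∫_0^1/3 x^6 dx = 1/15309;  ∫_0^1/3 -4*x^5/3 dx = -2/6561;  ∫_0^1/3 2*x^4/3 dx = 2/3645;
    ∫_0^1/3 -4*x^3/27 dx = -1/2187;  ∫_0^1/3 x^2/81 dx = 1/6561.
  Sum: 1/15309 − 2/6561 + 2/3645 − 1/2187 + 1/6561 = 1/229635.
  ∫_0^1/3 (u')² dx = ∫_0^1/3 (9*x^4 - 8*x^3 + 22*x^2/9 - 8*x/27 + 1/81) dx. Term by term:
    ∫_0^1/3 9*x^4 dx = 1/135;  ∫_0^1/3 -8*x^3 dx = -2/81;  ∫_0^1/3 22*x^2/9 dx = 22/729;
    ∫_0^1/3 -8*x/27 dx = -4/243;  ∫_0^1/3 1/81 dx = 1/243.
  Sum: 1/135 − 2/81 + 22/729 − 4/243 + 1/243 = 2/3645.
∫_0^1/3 u² dx = 1/229635, so ||u||_L² = sqrt(35)/2835.
∫_0^1/3 (u')² dx = 2/3645, so ||u'||_L² = sqrt(10)/135.
Ratio ||u||_L² / ||u'||_L² = sqrt(14)/42.
Sharp Poincaré constant on H^1_0(0, 1/3) is C_P = L/π = 1/(3*π), achieved by sin(3*π·x).
A polynomial bump cannot attain the sharp Poincaré constant (only the first sine eigenfunction does), so the ratio is strictly less than C_P, consistent with ||u||_L² ≤ C_P ||u'||_L².


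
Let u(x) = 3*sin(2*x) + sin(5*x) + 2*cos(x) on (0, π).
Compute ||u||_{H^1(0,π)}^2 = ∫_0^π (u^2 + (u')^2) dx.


||u||_{H^1(0,π)}^2 = 32 + 79*π/2

u'(x) = -2*sin(x) + 6*cos(2*x) + 5*cos(5*x).
Expand u² and (u')² and integrate term by term on (0, π), using: for integers n ≥ 1, ∫_0^π sin²(nx) dx = ∫_0^π cos²(nx) dx = π/2; for n ≠ n', ∫_0^π sin(nx)sin(n'x) dx = ∫_0^π cos(nx)cos(n'x) dx = 0; and by product-to-sum, ∫_0^π sin(nx)cos(n'x) dx = ½∫_0^π [sin((n+n')x) + sin((n−n')x)] dx, which is 0 when n+n' is even and 2n/(n²−n'²) when n+n' is odd (it need not vanish on (0, π)).
  u² squared terms: (2)²·∫cos(x)² dx = 4·π/2 = 2*π;  (3)²·∫sin(2x)² dx = 9·π/2 = 9*π/2;  (1)²·∫sin(5x)² dx = 1·π/2 = π/2.
  u² cross terms: 2·(2)·(3)·∫cos(x)·sin(2x) dx = 12·(4/3) = 16;  2·(2)·(1)·∫cos(x)·sin(5x) dx = 4·(0) = 0;  2·(3)·(1)·∫sin(2x)·sin(5x) dx = 6·(0) = 0.
  So ∫_0^π u² dx = 2*π + 9*π/2 + π/2 + 16 + 0 + 0 = 16 + 7*π.
  (u')² squared terms: (-2)²·∫sin(x)² dx = 4·π/2 = 2*π;  (5)²·∫cos(5x)² dx = 25·π/2 = 25*π/2;  (6)²·∫cos(2x)² dx = 36·π/2 = 18*π.
  (u')² cross terms: 2·(-2)·(5)·∫sin(x)·cos(5x) dx = -20·(0) = 0;  2·(-2)·(6)·∫sin(x)·cos(2x) dx = -24·(-2/3) = 16;  2·(5)·(6)·∫cos(5x)·cos(2x) dx = 60·(0) = 0.
  So ∫_0^π (u')² dx = 2*π + 25*π/2 + 18*π + 0 + 16 + 0 = 16 + 65*π/2.
||u||_{H^1}^2 = (16 + 7*π) + (16 + 65*π/2) = 32 + 79*π/2.
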